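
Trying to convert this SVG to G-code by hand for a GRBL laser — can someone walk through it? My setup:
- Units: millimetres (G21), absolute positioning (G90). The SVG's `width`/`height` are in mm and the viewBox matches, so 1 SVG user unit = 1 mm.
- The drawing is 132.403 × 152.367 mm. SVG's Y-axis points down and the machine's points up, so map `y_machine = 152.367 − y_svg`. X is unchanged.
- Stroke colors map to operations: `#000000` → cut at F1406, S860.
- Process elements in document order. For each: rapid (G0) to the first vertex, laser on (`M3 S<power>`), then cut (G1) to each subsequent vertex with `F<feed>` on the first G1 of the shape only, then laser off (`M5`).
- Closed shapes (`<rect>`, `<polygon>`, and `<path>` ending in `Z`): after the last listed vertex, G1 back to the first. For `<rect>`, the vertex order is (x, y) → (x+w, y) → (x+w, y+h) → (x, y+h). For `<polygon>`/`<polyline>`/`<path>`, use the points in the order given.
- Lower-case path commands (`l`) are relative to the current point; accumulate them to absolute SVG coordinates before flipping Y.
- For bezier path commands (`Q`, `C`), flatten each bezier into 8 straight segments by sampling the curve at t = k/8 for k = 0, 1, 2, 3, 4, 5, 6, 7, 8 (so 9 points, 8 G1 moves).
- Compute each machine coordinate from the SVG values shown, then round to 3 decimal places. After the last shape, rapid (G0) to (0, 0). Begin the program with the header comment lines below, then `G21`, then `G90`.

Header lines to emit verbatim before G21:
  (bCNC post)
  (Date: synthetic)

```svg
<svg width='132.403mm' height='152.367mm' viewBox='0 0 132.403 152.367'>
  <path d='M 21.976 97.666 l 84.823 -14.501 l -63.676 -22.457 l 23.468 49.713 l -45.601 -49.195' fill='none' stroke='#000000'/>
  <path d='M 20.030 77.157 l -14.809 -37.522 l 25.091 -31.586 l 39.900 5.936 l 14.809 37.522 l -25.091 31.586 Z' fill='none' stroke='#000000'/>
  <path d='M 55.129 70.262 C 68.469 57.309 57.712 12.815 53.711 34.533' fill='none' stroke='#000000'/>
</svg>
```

Since the viewBox matches the mm dimensions, user units are millimetres directly. The only transform is the Y-flip y_m = 152.367 − y_svg.

Shape 1 is a open polyline drawn with `<path>`. Its stroke #000000 means cut at S860, F1406. After flipping Y the toolpath is (21.976,54.701) → (106.799,69.202) → (43.123,91.659) → (66.591,41.946) → (20.990,91.141).

Shape 2 is a regular polygon drawn with `<path>`. Its stroke #000000 means cut at S860, F1406. After flipping Y the toolpath is (20.030,75.210) → (5.221,112.732) → (30.312,144.318) → (70.212,138.382) → (85.021,100.860) → (59.930,69.274) → (20.030,75.210), returning to the start.

Shape 3 is a cubic bezier drawn with `<path>`. Its stroke #000000 means cut at S860, F1406. After flipping Y the toolpath is (55.129,82.105) → (59.062,88.250) → (61.098,96.206) → (61.598,104.829) → (60.923,112.971) → (59.435,119.489) → (57.496,123.235) → (55.468,123.065) → (53.711,117.834).

(bCNC post)
(Date: synthetic)
G21
G90
G0 X21.976 Y54.701
M3 S860
G1 X106.799 Y69.202 F1406
G1 X43.123 Y91.659
G1 X66.591 Y41.946
G1 X20.990 Y91.141
M5
G0 X20.030 Y75.210
M3 S860
G1 X5.221 Y112.732 F1406
G1 X30.312 Y144.318
G1 X70.212 Y138.382
G1 X85.021 Y100.860
G1 X59.930 Y69.274
G1 X20.030 Y75.210
M5
G0 X55.129 Y82.105
M3 S860
G1 X59.062 Y88.250 F1406
G1 X61.098 Y96.206
G1 X61.598 Y104.829
G1 X60.923 Y112.971
G1 X59.435 Y119.489
G1 X57.496 Y123.235
G1 X55.468 Y123.065
G1 X53.711 Y117.834
M5
G0 X0.000 Y0.000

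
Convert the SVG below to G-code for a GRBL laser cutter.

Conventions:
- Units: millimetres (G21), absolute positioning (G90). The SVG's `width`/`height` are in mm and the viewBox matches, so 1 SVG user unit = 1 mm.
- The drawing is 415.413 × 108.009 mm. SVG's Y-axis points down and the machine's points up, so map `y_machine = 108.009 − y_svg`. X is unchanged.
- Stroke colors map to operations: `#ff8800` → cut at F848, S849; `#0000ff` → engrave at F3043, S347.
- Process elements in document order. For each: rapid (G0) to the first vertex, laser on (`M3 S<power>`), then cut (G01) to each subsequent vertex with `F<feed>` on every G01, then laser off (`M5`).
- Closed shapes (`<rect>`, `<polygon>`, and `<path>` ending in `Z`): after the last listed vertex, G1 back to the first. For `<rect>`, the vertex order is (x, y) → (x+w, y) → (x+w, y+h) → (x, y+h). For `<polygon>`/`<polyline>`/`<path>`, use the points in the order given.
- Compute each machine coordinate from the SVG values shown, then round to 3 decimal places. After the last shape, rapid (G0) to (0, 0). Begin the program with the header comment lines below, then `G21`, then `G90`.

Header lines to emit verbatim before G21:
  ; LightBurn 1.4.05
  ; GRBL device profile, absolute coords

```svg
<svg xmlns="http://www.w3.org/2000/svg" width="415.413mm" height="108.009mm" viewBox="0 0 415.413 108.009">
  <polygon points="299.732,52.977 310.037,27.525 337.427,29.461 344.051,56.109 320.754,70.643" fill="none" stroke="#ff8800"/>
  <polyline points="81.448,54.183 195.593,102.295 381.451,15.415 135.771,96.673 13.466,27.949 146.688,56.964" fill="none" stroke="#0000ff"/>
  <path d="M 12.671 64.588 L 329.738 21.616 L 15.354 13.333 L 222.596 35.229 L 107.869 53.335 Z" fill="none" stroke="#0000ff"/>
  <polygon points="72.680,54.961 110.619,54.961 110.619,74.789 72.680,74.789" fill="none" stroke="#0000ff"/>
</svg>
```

; LightBurn 1.4.05
; GRBL device profile, absolute coords
G21
G90
G0 X299.732 Y55.032
M3 S849
G01 X310.037 Y80.484 F848
G01 X337.427 Y78.548 F848
G01 X344.051 Y51.900 F848
G01 X320.754 Y37.366 F848
G01 X299.732 Y55.032 F848
M5
G0 X81.448 Y53.826
M3 S347
G01 X195.593 Y5.714 F3043
G01 X381.451 Y92.594 F3043
G01 X135.771 Y11.336 F3043
G01 X13.466 Y80.060 F3043
G01 X146.688 Y51.045 F3043
M5
G0 X12.671 Y43.421
M3 S347
G01 X329.738 Y86.393 F3043
G01 X15.354 Y94.676 F3043
G01 X222.596 Y72.780 F3043
G01 X107.869 Y54.674 F3043
G01 X12.671 Y43.421 F3043
M5
G0 X72.680 Y53.048
M3 S347
G01 X110.619 Y53.048 F3043
G01 X110.619 Y33.220 F3043
G01 X72.680 Y33.220 F3043
G01 X72.680 Y53.048 F3043
M5
G0 X0.000 Y0.000

Since the viewBox matches the mm dimensions, user units are millimetres directly. The only transform is the Y-flip y_m = 108.009 − y_svg.

Shape 1 is a regular polygon drawn with `<polygon>`. Its stroke #ff8800 means cut at S849, F848. After flipping Y the toolpath is (299.732,55.032) → (310.037,80.484) → (337.427,78.548) → (344.051,51.900) → (320.754,37.366) → (299.732,55.032), returning to the start.

Shape 2 is a open polyline drawn with `<polyline>`. Its stroke #0000ff means engrave at S347, F3043. After flipping Y the toolpath is (81.448,53.826) → (195.593,5.714) → (381.451,92.594) → (135.771,11.336) → (13.466,80.060) → (146.688,51.045).

Shape 3 is a closed polygon drawn with `<path>`. Its stroke #0000ff means engrave at S347, F3043. After flipping Y the toolpath is (12.671,43.421) → (329.738,86.393) → (15.354,94.676) → (222.596,72.780) → (107.869,54.674) → (12.671,43.421), returning to the start.

Shape 4 is a rectangle drawn with `<polygon>`. Its stroke #0000ff means engrave at S347, F3043. After flipping Y the toolpath is (72.680,53.048) → (110.619,53.048) → (110.619,33.220) → (72.680,33.220) → (72.680,53.048), returning to the start.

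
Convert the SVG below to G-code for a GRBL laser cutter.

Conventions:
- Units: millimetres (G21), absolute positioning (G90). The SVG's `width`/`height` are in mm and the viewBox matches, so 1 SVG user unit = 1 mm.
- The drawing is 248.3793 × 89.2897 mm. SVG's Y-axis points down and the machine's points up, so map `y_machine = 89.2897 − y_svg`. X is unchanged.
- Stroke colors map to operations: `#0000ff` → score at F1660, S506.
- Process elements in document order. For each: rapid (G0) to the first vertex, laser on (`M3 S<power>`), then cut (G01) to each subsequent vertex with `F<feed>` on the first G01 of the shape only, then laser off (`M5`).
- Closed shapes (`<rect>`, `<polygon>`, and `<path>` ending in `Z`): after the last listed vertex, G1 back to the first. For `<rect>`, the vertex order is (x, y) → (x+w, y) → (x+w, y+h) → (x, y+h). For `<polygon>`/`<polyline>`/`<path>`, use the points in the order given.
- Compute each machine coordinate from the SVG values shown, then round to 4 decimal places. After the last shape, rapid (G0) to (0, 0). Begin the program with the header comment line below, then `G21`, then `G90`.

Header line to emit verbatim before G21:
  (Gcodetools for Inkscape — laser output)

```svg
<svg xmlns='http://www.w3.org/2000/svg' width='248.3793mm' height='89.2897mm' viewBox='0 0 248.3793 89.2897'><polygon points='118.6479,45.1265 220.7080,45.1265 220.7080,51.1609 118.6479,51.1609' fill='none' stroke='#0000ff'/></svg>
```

1 u = 1 mm; y_m = 89.2897 − y.

[1] `<polygon>` rectangle, #0000ff→score S506 F1660: (118.6479,44.1632) → (220.7080,44.1632) → (220.7080,38.1288) → (118.6479,38.1288) → (118.6479,44.1632) (closed)

(Gcodetools for Inkscape — laser output)
G21
G90
G0 X118.6479 Y44.1632
M3 S506
G01 X220.7080 Y44.1632 F1660
G01 X220.7080 Y38.1288
G01 X118.6479 Y38.1288
G01 X118.6479 Y44.1632
M5
G0 X0.0000 Y0.0000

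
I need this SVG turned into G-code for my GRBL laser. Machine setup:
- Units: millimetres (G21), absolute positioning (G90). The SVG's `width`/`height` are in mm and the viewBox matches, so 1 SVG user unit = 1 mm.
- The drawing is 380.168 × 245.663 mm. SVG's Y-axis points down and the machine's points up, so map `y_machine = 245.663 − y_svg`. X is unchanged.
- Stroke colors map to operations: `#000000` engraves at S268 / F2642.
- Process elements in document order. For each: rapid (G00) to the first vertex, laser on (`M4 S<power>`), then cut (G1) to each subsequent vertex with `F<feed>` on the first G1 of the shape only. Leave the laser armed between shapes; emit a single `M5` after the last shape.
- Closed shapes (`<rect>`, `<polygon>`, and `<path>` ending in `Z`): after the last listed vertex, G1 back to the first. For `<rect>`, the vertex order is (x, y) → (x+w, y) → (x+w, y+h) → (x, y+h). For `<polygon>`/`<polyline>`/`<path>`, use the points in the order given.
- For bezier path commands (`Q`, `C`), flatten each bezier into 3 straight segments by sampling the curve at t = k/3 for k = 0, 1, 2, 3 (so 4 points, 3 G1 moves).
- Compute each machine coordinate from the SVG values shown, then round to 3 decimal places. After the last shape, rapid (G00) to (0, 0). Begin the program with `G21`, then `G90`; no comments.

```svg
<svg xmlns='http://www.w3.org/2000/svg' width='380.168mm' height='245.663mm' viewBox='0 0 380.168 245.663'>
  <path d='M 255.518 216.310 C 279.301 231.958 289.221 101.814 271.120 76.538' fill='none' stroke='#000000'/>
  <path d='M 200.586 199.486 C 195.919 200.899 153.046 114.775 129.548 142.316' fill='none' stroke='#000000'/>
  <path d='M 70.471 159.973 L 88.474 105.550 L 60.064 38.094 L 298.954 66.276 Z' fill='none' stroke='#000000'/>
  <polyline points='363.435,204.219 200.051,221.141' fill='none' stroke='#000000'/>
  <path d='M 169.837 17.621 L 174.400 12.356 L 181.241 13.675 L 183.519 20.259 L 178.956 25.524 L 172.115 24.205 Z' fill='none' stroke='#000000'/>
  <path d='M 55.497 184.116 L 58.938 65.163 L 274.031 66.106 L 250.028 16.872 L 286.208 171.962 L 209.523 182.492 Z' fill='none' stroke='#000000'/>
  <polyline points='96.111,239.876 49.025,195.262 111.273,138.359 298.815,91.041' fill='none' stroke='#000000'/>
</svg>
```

Since the viewBox matches the mm dimensions, user units are millimetres directly. The only transform is the Y-flip y_m = 245.663 − y_svg.

Shape 1 is a cubic bezier drawn with `<path>`. Its stroke #000000 means engrave at S268, F2642. After flipping Y the toolpath is (255.518,29.353) → (274.156,53.019) → (280.405,118.177) → (271.120,169.125).

Shape 2 is a cubic bezier drawn with `<path>`. Its stroke #000000 means engrave at S268, F2642. After flipping Y the toolpath is (200.586,46.177) → (185.316,66.491) → (157.372,100.452) → (129.548,103.347).

Shape 3 is a closed polygon drawn with `<path>`. Its stroke #000000 means engrave at S268, F2642. After flipping Y the toolpath is (70.471,85.690) → (88.474,140.113) → (60.064,207.569) → (298.954,179.387) → (70.471,85.690), returning to the start.

Shape 4 is a line segment drawn with `<polyline>`. Its stroke #000000 means engrave at S268, F2642. After flipping Y the toolpath is (363.435,41.444) → (200.051,24.522).

Shape 5 is a regular polygon drawn with `<path>`. Its stroke #000000 means engrave at S268, F2642. After flipping Y the toolpath is (169.837,228.042) → (174.400,233.307) → (181.241,231.988) → (183.519,225.404) → (178.956,220.139) → (172.115,221.458) → (169.837,228.042), returning to the start.

Shape 6 is a closed polygon drawn with `<path>`. Its stroke #000000 means engrave at S268, F2642. After flipping Y the toolpath is (55.497,61.547) → (58.938,180.500) → (274.031,179.557) → (250.028,228.791) → (286.208,73.701) → (209.523,63.171) → (55.497,61.547), returning to the start.

Shape 7 is a open polyline drawn with `<polyline>`. Its stroke #000000 means engrave at S268, F2642. After flipping Y the toolpath is (96.111,5.787) → (49.025,50.401) → (111.273,107.304) → (298.815,154.622).

G21
G90
G00 X255.518 Y29.353
M4 S268
G1 X274.156 Y53.019 F2642
G1 X280.405 Y118.177
G1 X271.120 Y169.125
G00 X200.586 Y46.177
M4 S268
G1 X185.316 Y66.491 F2642
G1 X157.372 Y100.452
G1 X129.548 Y103.347
G00 X70.471 Y85.690
M4 S268
G1 X88.474 Y140.113 F2642
G1 X60.064 Y207.569
G1 X298.954 Y179.387
G1 X70.471 Y85.690
G00 X363.435 Y41.444
M4 S268
G1 X200.051 Y24.522 F2642
G00 X169.837 Y228.042
M4 S268
G1 X174.400 Y233.307 F2642
G1 X181.241 Y231.988
G1 X183.519 Y225.404
G1 X178.956 Y220.139
G1 X172.115 Y221.458
G1 X169.837 Y228.042
G00 X55.497 Y61.547
M4 S268
G1 X58.938 Y180.500 F2642
G1 X274.031 Y179.557
G1 X250.028 Y228.791
G1 X286.208 Y73.701
G1 X209.523 Y63.171
G1 X55.497 Y61.547
G00 X96.111 Y5.787
M4 S268
G1 X49.025 Y50.401 F2642
G1 X111.273 Y107.304
G1 X298.815 Y154.622
M5
G00 X0.000 Y0.000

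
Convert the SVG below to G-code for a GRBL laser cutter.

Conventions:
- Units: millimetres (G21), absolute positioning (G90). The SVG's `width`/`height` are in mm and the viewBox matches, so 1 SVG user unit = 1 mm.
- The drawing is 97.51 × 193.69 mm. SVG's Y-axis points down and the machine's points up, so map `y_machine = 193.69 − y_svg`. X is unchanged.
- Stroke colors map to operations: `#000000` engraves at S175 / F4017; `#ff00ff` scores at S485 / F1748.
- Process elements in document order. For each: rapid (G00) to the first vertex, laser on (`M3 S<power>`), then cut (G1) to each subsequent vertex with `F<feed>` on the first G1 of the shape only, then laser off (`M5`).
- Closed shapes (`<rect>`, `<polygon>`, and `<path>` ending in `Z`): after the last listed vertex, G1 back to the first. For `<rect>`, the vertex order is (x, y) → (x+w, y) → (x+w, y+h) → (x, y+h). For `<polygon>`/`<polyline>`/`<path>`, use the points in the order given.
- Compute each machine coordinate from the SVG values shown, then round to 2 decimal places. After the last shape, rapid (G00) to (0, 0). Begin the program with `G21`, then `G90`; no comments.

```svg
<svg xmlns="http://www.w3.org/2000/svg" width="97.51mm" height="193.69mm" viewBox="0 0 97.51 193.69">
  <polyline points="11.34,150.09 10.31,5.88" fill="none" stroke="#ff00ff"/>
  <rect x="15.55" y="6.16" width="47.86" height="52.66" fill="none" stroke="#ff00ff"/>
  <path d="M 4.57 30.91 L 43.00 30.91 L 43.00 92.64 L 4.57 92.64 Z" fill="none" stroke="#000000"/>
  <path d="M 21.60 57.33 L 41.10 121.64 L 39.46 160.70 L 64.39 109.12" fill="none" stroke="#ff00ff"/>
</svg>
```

G21
G90
G00 X11.34 Y43.60
M3 S485
G1 X10.31 Y187.81 F1748
M5
G00 X15.55 Y187.53
M3 S485
G1 X63.41 Y187.53 F1748
G1 X63.41 Y134.87
G1 X15.55 Y134.87
G1 X15.55 Y187.53
M5
G00 X4.57 Y162.78
M3 S175
G1 X43.00 Y162.78 F4017
G1 X43.00 Y101.05
G1 X4.57 Y101.05
G1 X4.57 Y162.78
M5
G00 X21.60 Y136.36
M3 S485
G1 X41.10 Y72.05 F1748
G1 X39.46 Y32.99
G1 X64.39 Y84.57
M5
G00 X0.00 Y0.00

viewBox `0 0 97.51 193.69` with mm width/height → 1 unit = 1 mm. Flip: y_m = 193.69 − y_svg.

**Shape 1** — `<polyline>` line segment, stroke `#ff00ff` → score (S485, F1748). Machine vertices: (11.34,43.60) → (10.31,187.81). Open path.

**Shape 2** — `<rect>` rectangle, stroke `#ff00ff` → score (S485, F1748). Machine vertices: (15.55,187.53) → (63.41,187.53) → (63.41,134.87) → (15.55,134.87) → (15.55,187.53). Closed: final G1 returns to the first vertex.

**Shape 3** — `<path>` rectangle, stroke `#000000` → engrave (S175, F4017). Machine vertices: (4.57,162.78) → (43.00,162.78) → (43.00,101.05) → (4.57,101.05) → (4.57,162.78). Closed: final G1 returns to the first vertex.

**Shape 4** — `<path>` open polyline, stroke `#ff00ff` → score (S485, F1748). Machine vertices: (21.60,136.36) → (41.10,72.05) → (39.46,32.99) → (64.39,84.57). Open path.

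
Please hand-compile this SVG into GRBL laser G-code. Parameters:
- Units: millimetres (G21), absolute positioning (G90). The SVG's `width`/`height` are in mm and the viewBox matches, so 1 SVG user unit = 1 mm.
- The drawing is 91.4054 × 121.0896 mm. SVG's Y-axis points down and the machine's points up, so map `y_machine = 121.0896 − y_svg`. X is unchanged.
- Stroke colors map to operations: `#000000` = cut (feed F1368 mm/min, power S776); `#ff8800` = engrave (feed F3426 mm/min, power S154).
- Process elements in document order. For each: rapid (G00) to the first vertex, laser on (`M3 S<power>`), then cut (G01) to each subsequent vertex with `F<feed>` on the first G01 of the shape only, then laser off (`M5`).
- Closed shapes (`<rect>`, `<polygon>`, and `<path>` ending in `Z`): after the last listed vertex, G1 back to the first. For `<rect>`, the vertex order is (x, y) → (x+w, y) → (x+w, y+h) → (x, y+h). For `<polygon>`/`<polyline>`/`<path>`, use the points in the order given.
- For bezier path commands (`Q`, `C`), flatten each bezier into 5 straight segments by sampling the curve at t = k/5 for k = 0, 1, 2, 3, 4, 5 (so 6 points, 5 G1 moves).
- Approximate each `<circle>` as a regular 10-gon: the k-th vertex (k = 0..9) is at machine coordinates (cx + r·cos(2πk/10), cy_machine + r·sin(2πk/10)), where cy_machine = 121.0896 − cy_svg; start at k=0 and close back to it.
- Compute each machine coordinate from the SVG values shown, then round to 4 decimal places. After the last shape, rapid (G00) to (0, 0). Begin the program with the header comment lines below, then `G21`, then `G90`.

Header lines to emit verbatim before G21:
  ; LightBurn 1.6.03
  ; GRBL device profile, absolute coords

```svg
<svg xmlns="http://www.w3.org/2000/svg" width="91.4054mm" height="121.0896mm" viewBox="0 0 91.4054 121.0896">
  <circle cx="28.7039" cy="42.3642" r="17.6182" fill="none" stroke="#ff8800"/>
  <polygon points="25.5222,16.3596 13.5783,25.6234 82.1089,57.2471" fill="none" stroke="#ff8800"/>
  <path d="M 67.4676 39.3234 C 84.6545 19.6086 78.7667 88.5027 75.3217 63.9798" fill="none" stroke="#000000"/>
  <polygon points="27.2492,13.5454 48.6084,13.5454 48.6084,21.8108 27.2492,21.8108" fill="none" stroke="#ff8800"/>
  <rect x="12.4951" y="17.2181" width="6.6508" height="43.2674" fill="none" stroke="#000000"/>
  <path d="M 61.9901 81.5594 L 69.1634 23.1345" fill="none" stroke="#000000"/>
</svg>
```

viewBox `0 0 91.4054 121.0896` with mm width/height → 1 unit = 1 mm. Flip: y_m = 121.0896 − y_svg.

**Shape 1** — `<circle>` circle, stroke `#ff8800` → engrave (S154, F3426). Machine vertices: (46.3221,78.7254) → (42.9573,89.0811) → (34.1482,95.4813) → (23.2596,95.4813) → (14.4505,89.0811) → (11.0857,78.7254) → (14.4505,68.3697) → (23.2596,61.9695) → (34.1482,61.9695) → (42.9573,68.3697) → (46.3221,78.7254). Closed: final G1 returns to the first vertex.

**Shape 2** — `<polygon>` closed polygon, stroke `#ff8800` → engrave (S154, F3426). Machine vertices: (25.5222,104.7300) → (13.5783,95.4662) → (82.1089,63.8425) → (25.5222,104.7300). Closed: final G1 returns to the first vertex.

**Shape 3** — `<path>` cubic bezier, stroke `#000000` → cut (S776, F1368). Control points (SVG): P0=(67.4676,39.3234), P1=(84.6545,19.6086), P2=(78.7667,88.5027), P3=(75.3217,63.9798); sampled at t=k/5. Machine vertices: (67.4676,81.7662) → (75.2149,84.4182) → (78.6491,74.5413) → (78.9951,60.8728) → (77.4777,52.1499) → (75.3217,57.1098). Open path.

**Shape 4** — `<polygon>` rectangle, stroke `#ff8800` → engrave (S154, F3426). Machine vertices: (27.2492,107.5442) → (48.6084,107.5442) → (48.6084,99.2788) → (27.2492,99.2788) → (27.2492,107.5442). Closed: final G1 returns to the first vertex.

**Shape 5** — `<rect>` rectangle, stroke `#000000` → cut (S776, F1368). Machine vertices: (12.4951,103.8715) → (19.1459,103.8715) → (19.1459,60.6041) → (12.4951,60.6041) → (12.4951,103.8715). Closed: final G1 returns to the first vertex.

**Shape 6** — `<path>` line segment, stroke `#000000` → cut (S776, F1368). Machine vertices: (61.9901,39.5302) → (69.1634,97.9551). Open path.

; LightBurn 1.6.03
; GRBL device profile, absolute coords
G21
G90
G00 X46.3221 Y78.7254
M3 S154
G01 X42.9573 Y89.0811 F3426
G01 X34.1482 Y95.4813
G01 X23.2596 Y95.4813
G01 X14.4505 Y89.0811
G01 X11.0857 Y78.7254
G01 X14.4505 Y68.3697
G01 X23.2596 Y61.9695
G01 X34.1482 Y61.9695
G01 X42.9573 Y68.3697
G01 X46.3221 Y78.7254
M5
G00 X25.5222 Y104.7300
M3 S154
G01 X13.5783 Y95.4662 F3426
G01 X82.1089 Y63.8425
G01 X25.5222 Y104.7300
M5
G00 X67.4676 Y81.7662
M3 S776
G01 X75.2149 Y84.4182 F1368
G01 X78.6491 Y74.5413
G01 X78.9951 Y60.8728
G01 X77.4777 Y52.1499
G01 X75.3217 Y57.1098
M5
G00 X27.2492 Y107.5442
M3 S154
G01 X48.6084 Y107.5442 F3426
G01 X48.6084 Y99.2788
G01 X27.2492 Y99.2788
G01 X27.2492 Y107.5442
M5
G00 X12.4951 Y103.8715
M3 S776
G01 X19.1459 Y103.8715 F1368
G01 X19.1459 Y60.6041
G01 X12.4951 Y60.6041
G01 X12.4951 Y103.8715
M5
G00 X61.9901 Y39.5302
M3 S776
G01 X69.1634 Y97.9551 F1368
M5
G00 X0.0000 Y0.0000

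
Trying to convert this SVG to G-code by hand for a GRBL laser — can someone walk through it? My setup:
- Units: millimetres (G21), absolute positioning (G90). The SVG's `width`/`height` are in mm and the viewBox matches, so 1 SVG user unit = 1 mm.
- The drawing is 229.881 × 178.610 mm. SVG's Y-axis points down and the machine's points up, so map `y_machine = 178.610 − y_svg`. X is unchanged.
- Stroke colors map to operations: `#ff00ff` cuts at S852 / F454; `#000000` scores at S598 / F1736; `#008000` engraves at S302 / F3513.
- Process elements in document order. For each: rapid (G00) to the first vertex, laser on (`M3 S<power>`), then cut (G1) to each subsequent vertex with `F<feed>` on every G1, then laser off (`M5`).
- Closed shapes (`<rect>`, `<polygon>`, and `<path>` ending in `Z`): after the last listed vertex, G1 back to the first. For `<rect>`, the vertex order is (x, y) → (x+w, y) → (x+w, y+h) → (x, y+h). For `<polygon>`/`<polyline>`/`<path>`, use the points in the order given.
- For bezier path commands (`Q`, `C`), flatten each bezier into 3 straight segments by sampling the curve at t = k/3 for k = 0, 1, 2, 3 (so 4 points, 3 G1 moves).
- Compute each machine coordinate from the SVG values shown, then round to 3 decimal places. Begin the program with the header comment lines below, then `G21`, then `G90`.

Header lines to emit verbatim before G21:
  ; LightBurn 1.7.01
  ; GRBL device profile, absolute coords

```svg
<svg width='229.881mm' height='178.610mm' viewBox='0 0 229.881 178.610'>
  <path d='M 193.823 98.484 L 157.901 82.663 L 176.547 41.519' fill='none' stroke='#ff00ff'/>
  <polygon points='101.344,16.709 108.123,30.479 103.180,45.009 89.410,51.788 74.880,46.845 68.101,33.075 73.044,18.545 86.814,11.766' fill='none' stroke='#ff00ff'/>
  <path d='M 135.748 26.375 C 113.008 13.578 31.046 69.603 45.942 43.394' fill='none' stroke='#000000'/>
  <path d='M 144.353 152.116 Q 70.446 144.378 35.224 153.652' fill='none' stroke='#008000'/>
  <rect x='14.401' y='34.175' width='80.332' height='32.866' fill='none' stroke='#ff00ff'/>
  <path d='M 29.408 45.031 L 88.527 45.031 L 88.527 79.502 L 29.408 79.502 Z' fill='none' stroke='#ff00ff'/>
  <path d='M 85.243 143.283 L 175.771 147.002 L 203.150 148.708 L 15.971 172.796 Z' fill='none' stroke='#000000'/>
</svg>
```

Since the viewBox matches the mm dimensions, user units are millimetres directly. The only transform is the Y-flip y_m = 178.610 − y_svg.

Shape 1 is a open polyline drawn with `<path>`. Its stroke #ff00ff means cut at S852, F454. After flipping Y the toolpath is (193.823,80.126) → (157.901,95.947) → (176.547,137.091).

Shape 2 is a regular polygon drawn with `<polygon>`. Its stroke #ff00ff means cut at S852, F454. After flipping Y the toolpath is (101.344,161.901) → (108.123,148.131) → (103.180,133.601) → (89.410,126.822) → (74.880,131.765) → (68.101,145.535) → (73.044,160.065) → (86.814,166.844) → (101.344,161.901), returning to the start.

Shape 3 is a cubic bezier drawn with `<path>`. Its stroke #000000 means score at S598, F1736. After flipping Y the toolpath is (135.748,152.235) → (99.048,147.686) → (57.551,130.824) → (45.942,135.216).

Shape 4 is a quadratic bezier drawn with `<path>`. Its stroke #008000 means engrave at S302, F3513. After flipping Y the toolpath is (144.353,26.494) → (99.380,29.762) → (63.004,29.250) → (35.224,24.958).

Shape 5 is a rectangle drawn with `<rect>`. Its stroke #ff00ff means cut at S852, F454. After flipping Y the toolpath is (14.401,144.435) → (94.733,144.435) → (94.733,111.569) → (14.401,111.569) → (14.401,144.435), returning to the start.

Shape 6 is a rectangle drawn with `<path>`. Its stroke #ff00ff means cut at S852, F454. After flipping Y the toolpath is (29.408,133.579) → (88.527,133.579) → (88.527,99.108) → (29.408,99.108) → (29.408,133.579), returning to the start.

Shape 7 is a closed polygon drawn with `<path>`. Its stroke #000000 means score at S598, F1736. After flipping Y the toolpath is (85.243,35.327) → (175.771,31.608) → (203.150,29.902) → (15.971,5.814) → (85.243,35.327), returning to the start.

; LightBurn 1.7.01
; GRBL device profile, absolute coords
G21
G90
G00 X193.823 Y80.126
M3 S852
G1 X157.901 Y95.947 F454
G1 X176.547 Y137.091 F454
M5
G00 X101.344 Y161.901
M3 S852
G1 X108.123 Y148.131 F454
G1 X103.180 Y133.601 F454
G1 X89.410 Y126.822 F454
G1 X74.880 Y131.765 F454
G1 X68.101 Y145.535 F454
G1 X73.044 Y160.065 F454
G1 X86.814 Y166.844 F454
G1 X101.344 Y161.901 F454
M5
G00 X135.748 Y152.235
M3 S598
G1 X99.048 Y147.686 F1736
G1 X57.551 Y130.824 F1736
G1 X45.942 Y135.216 F1736
M5
G00 X144.353 Y26.494
M3 S302
G1 X99.380 Y29.762 F3513
G1 X63.004 Y29.250 F3513
G1 X35.224 Y24.958 F3513
M5
G00 X14.401 Y144.435
M3 S852
G1 X94.733 Y144.435 F454
G1 X94.733 Y111.569 F454
G1 X14.401 Y111.569 F454
G1 X14.401 Y144.435 F454
M5
G00 X29.408 Y133.579
M3 S852
G1 X88.527 Y133.579 F454
G1 X88.527 Y99.108 F454
G1 X29.408 Y99.108 F454
G1 X29.408 Y133.579 F454
M5
G00 X85.243 Y35.327
M3 S598
G1 X175.771 Y31.608 F1736
G1 X203.150 Y29.902 F1736
G1 X15.971 Y5.814 F1736
G1 X85.243 Y35.327 F1736
M5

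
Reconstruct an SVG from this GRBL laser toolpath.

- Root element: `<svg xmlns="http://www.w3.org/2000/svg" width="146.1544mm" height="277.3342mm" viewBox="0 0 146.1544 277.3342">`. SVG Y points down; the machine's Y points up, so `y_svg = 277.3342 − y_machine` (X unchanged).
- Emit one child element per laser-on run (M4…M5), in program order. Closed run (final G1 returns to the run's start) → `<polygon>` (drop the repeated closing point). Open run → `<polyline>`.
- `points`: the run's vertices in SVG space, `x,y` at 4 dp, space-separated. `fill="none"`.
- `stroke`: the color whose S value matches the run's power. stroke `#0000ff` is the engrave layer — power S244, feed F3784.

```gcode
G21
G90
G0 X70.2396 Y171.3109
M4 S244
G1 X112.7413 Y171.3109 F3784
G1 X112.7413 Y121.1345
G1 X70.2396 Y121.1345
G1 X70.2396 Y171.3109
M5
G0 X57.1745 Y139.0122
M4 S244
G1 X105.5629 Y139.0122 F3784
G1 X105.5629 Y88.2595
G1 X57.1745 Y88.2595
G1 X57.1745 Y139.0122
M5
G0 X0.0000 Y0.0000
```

<svg xmlns="http://www.w3.org/2000/svg" width="146.1544mm" height="277.3342mm" viewBox="0 0 146.1544 277.3342">
  <polygon points="70.2396,106.0233 112.7413,106.0233 112.7413,156.1997 70.2396,156.1997" fill="none" stroke="#0000ff"/>
  <polygon points="57.1745,138.3220 105.5629,138.3220 105.5629,189.0747 57.1745,189.0747" fill="none" stroke="#0000ff"/>
</svg>

Machine Y-up, SVG Y-down with viewBox height 277.3342, so y_svg = 277.3342 − y_machine; X carries over. Every run uses S244, so all elements get stroke `#0000ff` (engrave).

Run 1: The run returns to its start, so emit a `<polygon>` with points (Y-flipped): 70.2396,106.0233 112.7413,106.0233 112.7413,156.1997 70.2396,156.1997.

Run 2: The run returns to its start, so emit a `<polygon>` with points (Y-flipped): 57.1745,138.3220 105.5629,138.3220 105.5629,189.0747 57.1745,189.0747.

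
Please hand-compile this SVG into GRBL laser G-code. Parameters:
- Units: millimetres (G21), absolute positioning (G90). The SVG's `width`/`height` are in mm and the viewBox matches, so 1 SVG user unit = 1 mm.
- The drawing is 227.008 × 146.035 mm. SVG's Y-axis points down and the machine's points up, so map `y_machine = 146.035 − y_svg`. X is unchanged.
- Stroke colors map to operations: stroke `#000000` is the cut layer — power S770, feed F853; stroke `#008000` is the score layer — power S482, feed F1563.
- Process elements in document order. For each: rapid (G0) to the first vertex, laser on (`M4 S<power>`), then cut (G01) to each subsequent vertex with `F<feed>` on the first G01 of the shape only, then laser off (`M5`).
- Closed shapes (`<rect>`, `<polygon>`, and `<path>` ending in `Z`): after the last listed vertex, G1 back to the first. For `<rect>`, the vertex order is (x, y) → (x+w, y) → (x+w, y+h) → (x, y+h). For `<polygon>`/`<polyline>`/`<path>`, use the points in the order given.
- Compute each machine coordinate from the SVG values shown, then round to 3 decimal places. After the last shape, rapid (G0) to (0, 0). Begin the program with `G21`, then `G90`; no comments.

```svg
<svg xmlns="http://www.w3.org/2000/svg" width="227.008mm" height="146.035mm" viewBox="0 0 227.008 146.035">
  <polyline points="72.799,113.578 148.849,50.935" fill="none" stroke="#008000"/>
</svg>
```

Since the viewBox matches the mm dimensions, user units are millimetres directly. The only transform is the Y-flip y_m = 146.035 − y_svg.

Shape 1 is a line segment drawn with `<polyline>`. Its stroke #008000 means score at S482, F1563. After flipping Y the toolpath is (72.799,32.457) → (148.849,95.100).

G21
G90
G0 X72.799 Y32.457
M4 S482
G01 X148.849 Y95.100 F1563
M5
G0 X0.000 Y0.000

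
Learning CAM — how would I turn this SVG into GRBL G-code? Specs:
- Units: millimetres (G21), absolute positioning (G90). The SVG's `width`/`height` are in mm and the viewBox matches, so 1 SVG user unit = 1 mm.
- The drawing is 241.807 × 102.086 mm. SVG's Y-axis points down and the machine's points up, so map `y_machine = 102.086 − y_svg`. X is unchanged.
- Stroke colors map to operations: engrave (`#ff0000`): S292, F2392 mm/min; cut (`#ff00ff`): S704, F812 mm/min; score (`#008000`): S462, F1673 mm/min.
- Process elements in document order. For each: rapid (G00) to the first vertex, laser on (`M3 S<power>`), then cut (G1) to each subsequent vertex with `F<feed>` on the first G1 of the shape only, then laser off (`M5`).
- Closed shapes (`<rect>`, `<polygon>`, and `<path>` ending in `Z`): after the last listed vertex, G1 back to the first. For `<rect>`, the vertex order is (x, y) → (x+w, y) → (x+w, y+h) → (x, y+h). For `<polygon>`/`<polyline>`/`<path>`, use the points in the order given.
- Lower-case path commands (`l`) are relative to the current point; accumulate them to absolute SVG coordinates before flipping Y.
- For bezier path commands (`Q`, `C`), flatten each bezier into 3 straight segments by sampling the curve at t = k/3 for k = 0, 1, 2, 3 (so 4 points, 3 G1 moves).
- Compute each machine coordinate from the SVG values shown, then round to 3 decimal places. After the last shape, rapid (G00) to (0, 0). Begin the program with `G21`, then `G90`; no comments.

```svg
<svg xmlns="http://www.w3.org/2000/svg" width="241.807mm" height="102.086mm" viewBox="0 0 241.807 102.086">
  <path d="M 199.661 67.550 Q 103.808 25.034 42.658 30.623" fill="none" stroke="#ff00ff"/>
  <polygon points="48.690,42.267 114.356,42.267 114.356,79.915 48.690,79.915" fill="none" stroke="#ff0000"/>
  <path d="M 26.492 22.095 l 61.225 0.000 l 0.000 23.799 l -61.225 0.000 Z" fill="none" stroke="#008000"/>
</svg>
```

G21
G90
G00 X199.661 Y34.536
M3 S704
G1 X139.615 Y57.535 F812
G1 X87.281 Y69.844
G1 X42.658 Y71.463
M5
G00 X48.690 Y59.819
M3 S292
G1 X114.356 Y59.819 F2392
G1 X114.356 Y22.171
G1 X48.690 Y22.171
G1 X48.690 Y59.819
M5
G00 X26.492 Y79.991
M3 S462
G1 X87.717 Y79.991 F1673
G1 X87.717 Y56.192
G1 X26.492 Y56.192
G1 X26.492 Y79.991
M5
G00 X0.000 Y0.000

1 u = 1 mm; y_m = 102.086 − y.

[1] `<path>` quadratic bezier, #ff00ff→cut S704 F812: (199.661,34.536) → (139.615,57.535) → (87.281,69.844) → (42.658,71.463)

[2] `<polygon>` rectangle, #ff0000→engrave S292 F2392: (48.690,59.819) → (114.356,59.819) → (114.356,22.171) → (48.690,22.171) → (48.690,59.819) (closed)

[3] `<path>` rectangle, #008000→score S462 F1673: (26.492,79.991) → (87.717,79.991) → (87.717,56.192) → (26.492,56.192) → (26.492,79.991) (closed)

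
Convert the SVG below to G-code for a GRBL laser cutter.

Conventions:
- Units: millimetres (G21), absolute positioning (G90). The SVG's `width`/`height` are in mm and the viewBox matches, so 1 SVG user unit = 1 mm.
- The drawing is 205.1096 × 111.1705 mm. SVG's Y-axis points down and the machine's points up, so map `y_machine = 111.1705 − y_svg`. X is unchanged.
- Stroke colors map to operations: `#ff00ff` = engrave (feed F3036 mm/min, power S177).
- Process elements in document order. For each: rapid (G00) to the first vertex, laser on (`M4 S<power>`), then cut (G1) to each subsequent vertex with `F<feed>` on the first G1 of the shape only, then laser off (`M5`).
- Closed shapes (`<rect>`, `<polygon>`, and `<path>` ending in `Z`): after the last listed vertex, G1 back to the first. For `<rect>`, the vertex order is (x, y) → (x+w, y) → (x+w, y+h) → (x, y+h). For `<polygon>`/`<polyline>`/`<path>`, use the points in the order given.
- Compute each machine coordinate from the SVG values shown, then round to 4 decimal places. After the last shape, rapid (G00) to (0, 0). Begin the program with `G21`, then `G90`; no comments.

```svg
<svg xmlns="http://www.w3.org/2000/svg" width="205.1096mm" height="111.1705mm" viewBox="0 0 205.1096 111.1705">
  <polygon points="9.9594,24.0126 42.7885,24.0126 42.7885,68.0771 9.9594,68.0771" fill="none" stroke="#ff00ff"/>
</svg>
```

G21
G90
G00 X9.9594 Y87.1579
M4 S177
G1 X42.7885 Y87.1579 F3036
G1 X42.7885 Y43.0934
G1 X9.9594 Y43.0934
G1 X9.9594 Y87.1579
M5
G00 X0.0000 Y0.0000

1 u = 1 mm; y_m = 111.1705 − y.

[1] `<polygon>` rectangle, #ff00ff→engrave S177 F3036: (9.9594,87.1579) → (42.7885,87.1579) → (42.7885,43.0934) → (9.9594,43.0934) → (9.9594,87.1579) (closed)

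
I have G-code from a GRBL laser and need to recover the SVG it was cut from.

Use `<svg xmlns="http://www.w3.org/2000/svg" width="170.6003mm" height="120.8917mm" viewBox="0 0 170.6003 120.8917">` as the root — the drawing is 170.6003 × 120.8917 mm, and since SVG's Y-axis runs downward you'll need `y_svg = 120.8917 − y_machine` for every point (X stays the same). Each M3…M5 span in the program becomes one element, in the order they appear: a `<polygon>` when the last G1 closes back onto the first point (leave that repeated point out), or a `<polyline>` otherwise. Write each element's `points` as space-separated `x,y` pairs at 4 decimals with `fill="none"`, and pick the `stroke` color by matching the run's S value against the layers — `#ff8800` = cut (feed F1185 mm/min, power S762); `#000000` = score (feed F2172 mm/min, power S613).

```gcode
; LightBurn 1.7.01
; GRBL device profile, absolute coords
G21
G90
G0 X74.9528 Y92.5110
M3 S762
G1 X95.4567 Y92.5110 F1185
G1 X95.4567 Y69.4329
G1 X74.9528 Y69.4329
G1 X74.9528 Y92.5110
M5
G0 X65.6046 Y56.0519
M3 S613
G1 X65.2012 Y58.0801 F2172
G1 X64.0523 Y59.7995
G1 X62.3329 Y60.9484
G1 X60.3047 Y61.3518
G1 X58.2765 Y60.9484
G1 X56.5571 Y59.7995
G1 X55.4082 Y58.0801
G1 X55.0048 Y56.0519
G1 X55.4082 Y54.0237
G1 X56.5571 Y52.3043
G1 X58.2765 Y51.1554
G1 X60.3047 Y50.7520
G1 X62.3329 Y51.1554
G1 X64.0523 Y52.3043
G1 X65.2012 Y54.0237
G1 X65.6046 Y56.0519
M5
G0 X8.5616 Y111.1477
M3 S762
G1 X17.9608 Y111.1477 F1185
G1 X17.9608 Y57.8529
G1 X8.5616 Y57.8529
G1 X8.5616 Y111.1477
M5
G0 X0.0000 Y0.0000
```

<svg xmlns="http://www.w3.org/2000/svg" width="170.6003mm" height="120.8917mm" viewBox="0 0 170.6003 120.8917">
  <polygon points="74.9528,28.3807 95.4567,28.3807 95.4567,51.4588 74.9528,51.4588" fill="none" stroke="#ff8800"/>
  <polygon points="65.6046,64.8398 65.2012,62.8116 64.0523,61.0922 62.3329,59.9433 60.3047,59.5399 58.2765,59.9433 56.5571,61.0922 55.4082,62.8116 55.0048,64.8398 55.4082,66.8680 56.5571,68.5874 58.2765,69.7363 60.3047,70.1397 62.3329,69.7363 64.0523,68.5874 65.2012,66.8680" fill="none" stroke="#000000"/>
  <polygon points="8.5616,9.7440 17.9608,9.7440 17.9608,63.0388 8.5616,63.0388" fill="none" stroke="#ff8800"/>
</svg>

Machine Y-up, SVG Y-down with viewBox height 120.8917, so y_svg = 120.8917 − y_machine; X carries over.

Run 1: S762 ⇒ cut layer `#ff8800`. The run returns to its start, so emit a `<polygon>` with points (Y-flipped): 74.9528,28.3807 95.4567,28.3807 95.4567,51.4588 74.9528,51.4588.

Run 2: the run's S613 means `#000000` (score). The run returns to its start, so emit a `<polygon>` with points (Y-flipped): 65.6046,64.8398 65.2012,62.8116 64.0523,61.0922 62.3329,59.9433 60.3047,59.5399 58.2765,59.9433 56.5571,61.0922 55.4082,62.8116 55.0048,64.8398 55.4082,66.8680 56.5571,68.5874 58.2765,69.7363 60.3047,70.1397 62.3329,69.7363 64.0523,68.5874 65.2012,66.8680.

Run 3: S762 ⇒ cut layer `#ff8800`. The run returns to its start, so emit a `<polygon>` with points (Y-flipped): 8.5616,9.7440 17.9608,9.7440 17.9608,63.0388 8.5616,63.0388.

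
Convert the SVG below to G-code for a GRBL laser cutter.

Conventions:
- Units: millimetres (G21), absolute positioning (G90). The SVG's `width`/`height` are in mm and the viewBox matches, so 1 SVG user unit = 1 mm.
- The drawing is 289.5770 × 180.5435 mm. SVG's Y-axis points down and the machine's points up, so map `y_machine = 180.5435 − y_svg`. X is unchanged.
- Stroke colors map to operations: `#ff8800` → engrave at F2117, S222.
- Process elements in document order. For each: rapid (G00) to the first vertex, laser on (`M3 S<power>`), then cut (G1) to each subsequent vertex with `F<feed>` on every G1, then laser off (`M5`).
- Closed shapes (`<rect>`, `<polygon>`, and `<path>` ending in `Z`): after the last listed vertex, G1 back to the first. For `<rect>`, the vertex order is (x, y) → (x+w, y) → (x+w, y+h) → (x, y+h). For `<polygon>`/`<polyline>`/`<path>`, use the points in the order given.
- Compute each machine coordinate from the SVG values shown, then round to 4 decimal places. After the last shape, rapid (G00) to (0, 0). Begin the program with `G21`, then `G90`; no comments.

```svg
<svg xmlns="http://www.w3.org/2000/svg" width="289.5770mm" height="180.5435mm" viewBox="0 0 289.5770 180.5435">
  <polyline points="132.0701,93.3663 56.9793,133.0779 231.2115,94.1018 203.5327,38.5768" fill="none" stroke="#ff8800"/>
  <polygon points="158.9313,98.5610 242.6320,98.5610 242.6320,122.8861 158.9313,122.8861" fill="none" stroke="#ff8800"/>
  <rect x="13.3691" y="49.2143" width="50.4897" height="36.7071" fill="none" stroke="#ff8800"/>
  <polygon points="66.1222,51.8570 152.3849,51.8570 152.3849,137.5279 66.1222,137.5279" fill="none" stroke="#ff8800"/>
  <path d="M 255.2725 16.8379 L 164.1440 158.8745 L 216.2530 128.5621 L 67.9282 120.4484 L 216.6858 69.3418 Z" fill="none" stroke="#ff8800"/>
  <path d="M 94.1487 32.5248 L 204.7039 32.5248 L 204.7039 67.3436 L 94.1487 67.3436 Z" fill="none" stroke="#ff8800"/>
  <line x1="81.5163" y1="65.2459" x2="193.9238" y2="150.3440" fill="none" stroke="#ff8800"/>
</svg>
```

viewBox `0 0 289.5770 180.5435` with mm width/height → 1 unit = 1 mm. Flip: y_m = 180.5435 − y_svg.

**Shape 1** — `<polyline>` open polyline, stroke `#ff8800` → engrave (S222, F2117). Machine vertices: (132.0701,87.1772) → (56.9793,47.4656) → (231.2115,86.4417) → (203.5327,141.9667). Open path.

**Shape 2** — `<polygon>` rectangle, stroke `#ff8800` → engrave (S222, F2117). Machine vertices: (158.9313,81.9825) → (242.6320,81.9825) → (242.6320,57.6574) → (158.9313,57.6574) → (158.9313,81.9825). Closed: final G1 returns to the first vertex.

**Shape 3** — `<rect>` rectangle, stroke `#ff8800` → engrave (S222, F2117). Machine vertices: (13.3691,131.3292) → (63.8588,131.3292) → (63.8588,94.6221) → (13.3691,94.6221) → (13.3691,131.3292). Closed: final G1 returns to the first vertex.

**Shape 4** — `<polygon>` rectangle, stroke `#ff8800` → engrave (S222, F2117). Machine vertices: (66.1222,128.6865) → (152.3849,128.6865) → (152.3849,43.0156) → (66.1222,43.0156) → (66.1222,128.6865). Closed: final G1 returns to the first vertex.

**Shape 5** — `<path>` closed polygon, stroke `#ff8800` → engrave (S222, F2117). Machine vertices: (255.2725,163.7056) → (164.1440,21.6690) → (216.2530,51.9814) → (67.9282,60.0951) → (216.6858,111.2017) → (255.2725,163.7056). Closed: final G1 returns to the first vertex.

**Shape 6** — `<path>` rectangle, stroke `#ff8800` → engrave (S222, F2117). Machine vertices: (94.1487,148.0187) → (204.7039,148.0187) → (204.7039,113.1999) → (94.1487,113.1999) → (94.1487,148.0187). Closed: final G1 returns to the first vertex.

**Shape 7** — `<line>` line segment, stroke `#ff8800` → engrave (S222, F2117). Machine vertices: (81.5163,115.2976) → (193.9238,30.1995). Open path.

G21
G90
G00 X132.0701 Y87.1772
M3 S222
G1 X56.9793 Y47.4656 F2117
G1 X231.2115 Y86.4417 F2117
G1 X203.5327 Y141.9667 F2117
M5
G00 X158.9313 Y81.9825
M3 S222
G1 X242.6320 Y81.9825 F2117
G1 X242.6320 Y57.6574 F2117
G1 X158.9313 Y57.6574 F2117
G1 X158.9313 Y81.9825 F2117
M5
G00 X13.3691 Y131.3292
M3 S222
G1 X63.8588 Y131.3292 F2117
G1 X63.8588 Y94.6221 F2117
G1 X13.3691 Y94.6221 F2117
G1 X13.3691 Y131.3292 F2117
M5
G00 X66.1222 Y128.6865
M3 S222
G1 X152.3849 Y128.6865 F2117
G1 X152.3849 Y43.0156 F2117
G1 X66.1222 Y43.0156 F2117
G1 X66.1222 Y128.6865 F2117
M5
G00 X255.2725 Y163.7056
M3 S222
G1 X164.1440 Y21.6690 F2117
G1 X216.2530 Y51.9814 F2117
G1 X67.9282 Y60.0951 F2117
G1 X216.6858 Y111.2017 F2117
G1 X255.2725 Y163.7056 F2117
M5
G00 X94.1487 Y148.0187
M3 S222
G1 X204.7039 Y148.0187 F2117
G1 X204.7039 Y113.1999 F2117
G1 X94.1487 Y113.1999 F2117
G1 X94.1487 Y148.0187 F2117
M5
G00 X81.5163 Y115.2976
M3 S222
G1 X193.9238 Y30.1995 F2117
M5
G00 X0.0000 Y0.0000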